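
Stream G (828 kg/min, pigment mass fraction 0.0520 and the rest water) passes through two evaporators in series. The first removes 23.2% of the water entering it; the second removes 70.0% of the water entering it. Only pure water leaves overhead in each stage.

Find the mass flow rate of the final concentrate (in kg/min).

water in feed = 828×0.948 = 784.94 kg/min.
After stage 1: water left = (1−0.232)×784.94 = 602.84; stream total = 645.89 kg/min.
After stage 2: water left = (1−0.700)×602.84 = 180.85; final concentrate = 223.91 kg/min.

223.9 kg/min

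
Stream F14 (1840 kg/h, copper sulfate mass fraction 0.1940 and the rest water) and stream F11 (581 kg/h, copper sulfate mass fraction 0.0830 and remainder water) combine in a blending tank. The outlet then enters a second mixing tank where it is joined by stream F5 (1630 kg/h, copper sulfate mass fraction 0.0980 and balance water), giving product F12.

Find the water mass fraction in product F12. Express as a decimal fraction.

Overall, product flow = 4051 kg/h.
water in = 1840×0.806 + 581×0.917 + 1630×0.902 = 3486.1 kg/h.
water fraction in F12 = 0.8605.

0.8605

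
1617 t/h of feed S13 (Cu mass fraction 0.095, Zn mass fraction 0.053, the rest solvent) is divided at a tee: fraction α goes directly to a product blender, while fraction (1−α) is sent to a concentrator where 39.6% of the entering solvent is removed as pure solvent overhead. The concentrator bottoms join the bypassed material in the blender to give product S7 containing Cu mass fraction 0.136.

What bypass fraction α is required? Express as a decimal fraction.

0.106

All 1617×0.095 = 153.62 t/h of Cu reaches S7, so S7 = 153.62/0.136 = 1129.5 t/h and vapour = 487.48 t/h.
The evaporator receives (1−α)·1617 of feed at 0.852 solvent and removes 0.396 of that solvent:
0.396×0.852×(1−α)×1617 = 487.48
(1−α) = 487.48/545.56 = 0.8935;  α = 0.1065.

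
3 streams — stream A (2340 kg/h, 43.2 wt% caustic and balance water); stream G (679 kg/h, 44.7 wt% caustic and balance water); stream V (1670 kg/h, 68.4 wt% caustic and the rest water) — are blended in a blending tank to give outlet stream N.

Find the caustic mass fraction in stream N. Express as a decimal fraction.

Total flow out = 2340 + 679 + 1670 = 4689 kg/h.
caustic in = 2340×0.432 + 679×0.447 + 1670×0.684 = 2456.7 kg/h.
caustic mass fraction in N = 2456.7/4689 = 0.5239.

0.5239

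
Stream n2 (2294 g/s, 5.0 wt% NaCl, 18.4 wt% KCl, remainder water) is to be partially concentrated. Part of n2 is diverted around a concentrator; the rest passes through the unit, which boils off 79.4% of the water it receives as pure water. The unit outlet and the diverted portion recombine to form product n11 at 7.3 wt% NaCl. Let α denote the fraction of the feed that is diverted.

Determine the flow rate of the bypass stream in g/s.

1106 g/s

All 2294×0.050 = 114.7 g/s of NaCl reaches n11, so n11 = 114.7/0.073 = 1571.2 g/s and vapour = 722.77 g/s.
The evaporator receives (1−α)·2294 of feed at 0.766 water and removes 0.794 of that water:
0.794×0.766×(1−α)×2294 = 722.77
(1−α) = 722.77/1395.2 = 0.5180;  α = 0.4820.
Bypass flow = 0.4820×2294 = 1105.6 g/s.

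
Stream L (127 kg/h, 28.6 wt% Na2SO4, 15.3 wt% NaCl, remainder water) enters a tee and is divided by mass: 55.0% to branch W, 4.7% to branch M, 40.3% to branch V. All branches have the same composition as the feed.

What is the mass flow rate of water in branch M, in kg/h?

3.349 kg/h

Branch M total = 0.047×127 = 5.969 kg/h.
water in M = 0.561×5.969 = 3.3486 kg/h.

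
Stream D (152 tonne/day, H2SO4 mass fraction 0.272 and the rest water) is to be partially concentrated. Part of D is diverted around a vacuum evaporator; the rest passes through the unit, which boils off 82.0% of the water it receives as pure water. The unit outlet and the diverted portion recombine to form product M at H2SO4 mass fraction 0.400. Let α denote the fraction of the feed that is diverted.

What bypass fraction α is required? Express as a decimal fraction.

All 152×0.272 = 41.344 tonne/day of H2SO4 reaches M, so M = 41.344/0.400 = 103.36 tonne/day and vapour = 48.64 tonne/day.
The evaporator receives (1−α)·152 of feed at 0.728 water and removes 0.820 of that water:
0.820×0.728×(1−α)×152 = 48.64
(1−α) = 48.64/90.738 = 0.5360;  α = 0.4640.

0.464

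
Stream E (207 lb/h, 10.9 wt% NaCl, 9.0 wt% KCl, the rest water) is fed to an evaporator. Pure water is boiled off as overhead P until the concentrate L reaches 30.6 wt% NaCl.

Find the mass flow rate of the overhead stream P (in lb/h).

133.3 lb/h

NaCl is conserved: 207×0.109 = 22.563 lb/h all reports to the concentrate.
Concentrate = 22.563/(target fraction) = 73.735 lb/h.
Overhead = 207 − 73.735 = 133.26 lb/h.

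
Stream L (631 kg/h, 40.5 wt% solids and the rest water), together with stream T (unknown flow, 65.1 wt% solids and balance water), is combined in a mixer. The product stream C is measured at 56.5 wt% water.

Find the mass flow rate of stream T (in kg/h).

87.64 kg/h

Let T be the unknown flow. Total out = 631 + T.
water balance: 375.44 + 0.349·T = 0.565·(631 + T)
(0.349 − 0.565)·T = 0.565×631 − 375.44 = -18.93
T = -18.93 / -0.216 = 87.639 kg/h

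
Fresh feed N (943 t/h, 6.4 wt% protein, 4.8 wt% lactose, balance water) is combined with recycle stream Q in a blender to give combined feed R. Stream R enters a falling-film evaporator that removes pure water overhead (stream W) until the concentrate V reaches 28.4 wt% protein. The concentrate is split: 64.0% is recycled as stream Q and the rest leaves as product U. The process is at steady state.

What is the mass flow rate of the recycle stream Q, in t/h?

377.8 t/h

Overall protein balance (none leaves overhead): protein in fresh feed = protein in product, i.e. 943×0.064 = (1−0.640)·V·0.284.
V = 60.352/(0.284×0.360) = 590.3 t/h.
Recycle Q = 0.640×590.3 = 377.79 t/h.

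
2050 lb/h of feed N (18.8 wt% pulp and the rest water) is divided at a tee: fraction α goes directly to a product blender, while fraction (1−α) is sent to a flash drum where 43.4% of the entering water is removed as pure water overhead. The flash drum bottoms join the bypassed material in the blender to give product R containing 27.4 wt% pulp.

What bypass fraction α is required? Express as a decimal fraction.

All 2050×0.188 = 385.4 lb/h of pulp reaches R, so R = 385.4/0.274 = 1406.6 lb/h and vapour = 643.43 lb/h.
The evaporator receives (1−α)·2050 of feed at 0.812 water and removes 0.434 of that water:
0.434×0.812×(1−α)×2050 = 643.43
(1−α) = 643.43/722.44 = 0.8906;  α = 0.1094.

0.109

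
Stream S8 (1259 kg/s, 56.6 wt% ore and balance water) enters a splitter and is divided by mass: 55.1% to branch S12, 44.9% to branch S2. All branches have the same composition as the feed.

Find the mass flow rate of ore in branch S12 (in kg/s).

Branch S12 total = 0.551×1259 = 693.71 kg/s.
ore in S12 = 0.566×693.71 = 392.64 kg/s.

392.6 kg/s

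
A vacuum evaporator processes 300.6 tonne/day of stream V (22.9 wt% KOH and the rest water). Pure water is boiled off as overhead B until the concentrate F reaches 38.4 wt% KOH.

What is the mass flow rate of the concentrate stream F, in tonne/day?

KOH is conserved: 300.6×0.229 = 68.837 tonne/day all reports to the concentrate.
Concentrate = 68.837/(target fraction) = 179.26 tonne/day.

179.3 tonne/day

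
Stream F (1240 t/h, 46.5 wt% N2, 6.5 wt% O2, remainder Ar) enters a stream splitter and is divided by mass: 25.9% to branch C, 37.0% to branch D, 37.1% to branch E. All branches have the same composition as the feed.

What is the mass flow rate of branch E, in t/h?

460 t/h

Branch E flow = 0.371×1240 = 460.04 t/h.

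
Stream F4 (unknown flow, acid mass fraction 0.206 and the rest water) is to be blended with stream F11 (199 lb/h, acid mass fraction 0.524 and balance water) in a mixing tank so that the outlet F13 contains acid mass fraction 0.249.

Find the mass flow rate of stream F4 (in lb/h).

1273 lb/h

Let F4 be the unknown flow. Total out = 199 + F4.
acid balance: 104.28 + 0.206·F4 = 0.249·(199 + F4)
(0.206 − 0.249)·F4 = 0.249×199 − 104.28 = -54.725
F4 = -54.725 / -0.043 = 1272.7 lb/h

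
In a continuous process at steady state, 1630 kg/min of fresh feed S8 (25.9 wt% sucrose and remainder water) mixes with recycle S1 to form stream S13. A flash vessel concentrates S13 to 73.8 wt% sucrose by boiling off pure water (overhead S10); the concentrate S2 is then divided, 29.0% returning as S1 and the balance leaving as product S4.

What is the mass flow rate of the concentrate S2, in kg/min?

Overall sucrose balance (none leaves overhead): sucrose in fresh feed = sucrose in product, i.e. 1630×0.259 = (1−0.290)·S2·0.738.
S2 = 422.17/(0.738×0.710) = 805.7 kg/min.

805.7 kg/min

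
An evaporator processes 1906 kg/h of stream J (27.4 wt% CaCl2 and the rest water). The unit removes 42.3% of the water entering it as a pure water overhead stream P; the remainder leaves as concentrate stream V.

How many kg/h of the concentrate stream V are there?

water entering = 1906×0.726 = 1383.8 kg/h; overhead removed = 0.423×1383.8 = 585.33 kg/h.
Concentrate = 1906 − 585.33 = 1320.7 kg/h.

1321 kg/h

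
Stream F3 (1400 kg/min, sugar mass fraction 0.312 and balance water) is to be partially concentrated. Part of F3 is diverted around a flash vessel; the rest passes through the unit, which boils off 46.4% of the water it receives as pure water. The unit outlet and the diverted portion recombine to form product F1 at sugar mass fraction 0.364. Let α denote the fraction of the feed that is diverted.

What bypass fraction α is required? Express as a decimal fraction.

0.552

All 1400×0.312 = 436.8 kg/min of sugar reaches F1, so F1 = 436.8/0.364 = 1200 kg/min and vapour = 200 kg/min.
The evaporator receives (1−α)·1400 of feed at 0.688 water and removes 0.464 of that water:
0.464×0.688×(1−α)×1400 = 200
(1−α) = 200/446.92 = 0.4475;  α = 0.5525.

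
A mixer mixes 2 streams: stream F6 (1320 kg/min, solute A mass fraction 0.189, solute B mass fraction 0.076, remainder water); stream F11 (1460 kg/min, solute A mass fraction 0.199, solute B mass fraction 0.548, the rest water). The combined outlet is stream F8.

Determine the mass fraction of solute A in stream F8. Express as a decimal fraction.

Total flow out = 1320 + 1460 = 2780 kg/min.
solute A in = 1320×0.189 + 1460×0.199 = 540.02 kg/min.
solute A mass fraction in F8 = 540.02/2780 = 0.194.

0.194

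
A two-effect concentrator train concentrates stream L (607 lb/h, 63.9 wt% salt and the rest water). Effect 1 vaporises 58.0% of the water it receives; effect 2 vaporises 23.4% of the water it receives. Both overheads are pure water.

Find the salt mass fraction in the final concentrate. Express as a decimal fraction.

0.846

water in feed = 607×0.361 = 219.13 lb/h.
After stage 1: water left = (1−0.580)×219.13 = 92.033; stream total = 479.91 lb/h.
After stage 2: water left = (1−0.234)×92.033 = 70.498; final concentrate = 458.37 lb/h.
salt fraction = 387.87/458.37 = 0.846.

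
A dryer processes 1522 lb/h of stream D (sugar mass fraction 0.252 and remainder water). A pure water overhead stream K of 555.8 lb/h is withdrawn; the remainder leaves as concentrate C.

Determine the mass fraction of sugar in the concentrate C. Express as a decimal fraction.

0.397

sugar is not removed: 1522×0.252 = 383.54 lb/h of sugar enters C.
Concentrate = 1522 − 555.8 = 966.2 lb/h.
Mass fraction = 383.54/966.2 = 0.397.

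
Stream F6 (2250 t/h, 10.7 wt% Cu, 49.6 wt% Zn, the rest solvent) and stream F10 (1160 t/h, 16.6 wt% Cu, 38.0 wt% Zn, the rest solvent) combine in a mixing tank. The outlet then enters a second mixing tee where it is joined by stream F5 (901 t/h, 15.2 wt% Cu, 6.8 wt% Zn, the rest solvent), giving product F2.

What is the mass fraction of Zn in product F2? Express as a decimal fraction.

Overall, product flow = 4311 t/h.
Zn in = 2250×0.496 + 1160×0.380 + 901×0.068 = 1618.1 t/h.
Zn fraction in F2 = 0.3753.

0.3753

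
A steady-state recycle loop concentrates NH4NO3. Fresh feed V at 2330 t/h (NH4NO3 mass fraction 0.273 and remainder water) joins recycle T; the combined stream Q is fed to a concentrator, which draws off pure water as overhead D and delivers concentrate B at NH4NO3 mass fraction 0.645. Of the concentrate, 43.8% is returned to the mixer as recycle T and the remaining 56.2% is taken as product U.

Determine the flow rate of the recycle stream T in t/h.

768.6 t/h

Overall NH4NO3 balance (none leaves overhead): NH4NO3 in fresh feed = NH4NO3 in product, i.e. 2330×0.273 = (1−0.438)·B·0.645.
B = 636.09/(0.645×0.562) = 1754.8 t/h.
Recycle T = 0.438×1754.8 = 768.59 t/h.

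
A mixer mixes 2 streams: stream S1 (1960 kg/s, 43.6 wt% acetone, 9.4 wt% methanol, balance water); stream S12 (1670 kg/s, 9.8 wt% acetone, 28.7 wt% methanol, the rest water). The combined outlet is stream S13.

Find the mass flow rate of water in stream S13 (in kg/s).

1948 kg/s

water out = water in = 1960×0.470 + 1670×0.615 = 1948.2 kg/s.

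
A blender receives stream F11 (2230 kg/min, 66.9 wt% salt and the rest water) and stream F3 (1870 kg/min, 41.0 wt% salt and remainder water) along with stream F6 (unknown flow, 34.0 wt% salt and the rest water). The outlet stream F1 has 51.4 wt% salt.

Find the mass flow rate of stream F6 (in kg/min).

Let F6 be the unknown flow. Total out = 4100 + F6.
salt balance: 2258.6 + 0.340·F6 = 0.514·(4100 + F6)
(0.340 − 0.514)·F6 = 0.514×4100 − 2258.6 = -151.17
F6 = -151.17 / -0.174 = 868.79 kg/min

868.8 kg/min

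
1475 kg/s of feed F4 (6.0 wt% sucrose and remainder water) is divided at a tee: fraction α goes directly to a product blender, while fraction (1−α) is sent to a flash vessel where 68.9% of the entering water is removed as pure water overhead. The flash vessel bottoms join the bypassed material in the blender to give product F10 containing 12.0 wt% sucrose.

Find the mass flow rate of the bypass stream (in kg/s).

336.3 kg/s

All 1475×0.060 = 88.5 kg/s of sucrose reaches F10, so F10 = 88.5/0.120 = 737.5 kg/s and vapour = 737.5 kg/s.
The evaporator receives (1−α)·1475 of feed at 0.940 water and removes 0.689 of that water:
0.689×0.940×(1−α)×1475 = 737.5
(1−α) = 737.5/955.3 = 0.7720;  α = 0.2280.
Bypass flow = 0.2280×1475 = 336.29 kg/s.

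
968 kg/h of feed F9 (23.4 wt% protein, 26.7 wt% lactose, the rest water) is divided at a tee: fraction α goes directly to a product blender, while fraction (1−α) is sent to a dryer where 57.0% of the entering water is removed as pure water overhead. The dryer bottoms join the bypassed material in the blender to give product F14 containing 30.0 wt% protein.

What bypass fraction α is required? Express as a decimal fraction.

All 968×0.234 = 226.51 kg/h of protein reaches F14, so F14 = 226.51/0.300 = 755.04 kg/h and vapour = 212.96 kg/h.
The evaporator receives (1−α)·968 of feed at 0.499 water and removes 0.570 of that water:
0.570×0.499×(1−α)×968 = 212.96
(1−α) = 212.96/275.33 = 0.7735;  α = 0.2265.

0.227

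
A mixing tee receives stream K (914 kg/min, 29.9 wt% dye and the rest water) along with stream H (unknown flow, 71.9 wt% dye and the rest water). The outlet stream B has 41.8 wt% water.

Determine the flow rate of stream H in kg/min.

Let H be the unknown flow. Total out = 914 + H.
water balance: 640.71 + 0.281·H = 0.418·(914 + H)
(0.281 − 0.418)·H = 0.418×914 − 640.71 = -258.66
H = -258.66 / -0.137 = 1888 kg/min

1888 kg/min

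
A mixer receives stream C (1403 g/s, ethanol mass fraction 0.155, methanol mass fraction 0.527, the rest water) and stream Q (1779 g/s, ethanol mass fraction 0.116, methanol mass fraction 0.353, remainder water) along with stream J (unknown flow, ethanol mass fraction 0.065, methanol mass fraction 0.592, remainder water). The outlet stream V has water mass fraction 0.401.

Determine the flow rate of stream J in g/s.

1980 g/s

Let J be the unknown flow. Total out = 3182 + J.
water balance: 1390.8 + 0.343·J = 0.401·(3182 + J)
(0.343 − 0.401)·J = 0.401×3182 − 1390.8 = -114.82
J = -114.82 / -0.058 = 1979.7 g/s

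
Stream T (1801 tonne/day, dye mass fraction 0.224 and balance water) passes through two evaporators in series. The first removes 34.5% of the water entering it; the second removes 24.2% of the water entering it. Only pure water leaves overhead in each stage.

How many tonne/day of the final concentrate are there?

1097 tonne/day

water in feed = 1801×0.776 = 1397.6 tonne/day.
After stage 1: water left = (1−0.345)×1397.6 = 915.41; stream total = 1318.8 tonne/day.
After stage 2: water left = (1−0.242)×915.41 = 693.88; final concentrate = 1097.3 tonne/day.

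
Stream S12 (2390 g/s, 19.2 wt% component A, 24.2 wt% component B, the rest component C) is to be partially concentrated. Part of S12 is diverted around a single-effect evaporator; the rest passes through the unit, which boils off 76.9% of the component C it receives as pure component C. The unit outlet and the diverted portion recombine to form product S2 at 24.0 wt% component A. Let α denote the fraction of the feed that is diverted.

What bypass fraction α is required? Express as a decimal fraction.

0.540

All 2390×0.192 = 458.88 g/s of component A reaches S2, so S2 = 458.88/0.240 = 1912 g/s and vapour = 478 g/s.
The evaporator receives (1−α)·2390 of feed at 0.566 component C and removes 0.769 of that component C:
0.769×0.566×(1−α)×2390 = 478
(1−α) = 478/1040.3 = 0.4595;  α = 0.5405.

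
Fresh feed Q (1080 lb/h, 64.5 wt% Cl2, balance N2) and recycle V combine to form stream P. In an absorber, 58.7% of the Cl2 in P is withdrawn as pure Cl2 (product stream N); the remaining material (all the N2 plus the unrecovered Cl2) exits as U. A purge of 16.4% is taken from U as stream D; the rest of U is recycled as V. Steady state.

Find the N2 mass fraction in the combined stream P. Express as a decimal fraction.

0.687

N2 enters only via Q and leaves only via the purge: 1080×0.355 = 0.164×(N2 in U), and the absorber passes all N2, so N2 in P = N2 in U = 2337.8 lb/h.
Cl2 in P: m_A = 1080×0.645 + (1−0.164)·(1−0.587)·m_A, so m_A = 696.6/0.6547 = 1063.9 lb/h.
P = 1063.9 + 2337.8 = 3401.8 lb/h.
N2 fraction in P = 2337.8/3401.8 = 0.687.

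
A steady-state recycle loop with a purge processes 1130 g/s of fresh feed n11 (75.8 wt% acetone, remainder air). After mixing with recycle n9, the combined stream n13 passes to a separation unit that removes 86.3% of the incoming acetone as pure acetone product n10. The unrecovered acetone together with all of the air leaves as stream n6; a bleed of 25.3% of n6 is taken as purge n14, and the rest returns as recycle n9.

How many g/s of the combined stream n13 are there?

air enters only via n11 and leaves only via the purge: 1130×0.242 = 0.253×(air in n6), and the separation unit passes all air, so air in n13 = air in n6 = 1080.9 g/s.
acetone in n13: m_A = 1130×0.758 + (1−0.253)·(1−0.863)·m_A, so m_A = 856.54/0.8977 = 954.19 g/s.
n13 = 954.19 + 1080.9 = 2035.1 g/s.

2035 g/s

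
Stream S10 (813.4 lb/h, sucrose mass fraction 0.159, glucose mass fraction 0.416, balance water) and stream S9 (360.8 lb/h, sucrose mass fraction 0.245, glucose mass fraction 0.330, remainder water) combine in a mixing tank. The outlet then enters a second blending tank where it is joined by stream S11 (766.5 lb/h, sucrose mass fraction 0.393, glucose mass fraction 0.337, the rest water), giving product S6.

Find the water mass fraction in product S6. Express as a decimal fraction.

0.364

Overall, product flow = 1940.7 lb/h.
water in = 813.4×0.425 + 360.8×0.425 + 766.5×0.270 = 705.99 lb/h.
water fraction in S6 = 0.364.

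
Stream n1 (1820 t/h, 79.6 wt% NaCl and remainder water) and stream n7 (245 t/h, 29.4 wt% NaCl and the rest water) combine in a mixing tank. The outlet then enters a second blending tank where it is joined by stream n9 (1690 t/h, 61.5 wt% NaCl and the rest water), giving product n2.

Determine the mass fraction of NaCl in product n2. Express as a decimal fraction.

0.6818

Overall, product flow = 3755 t/h.
NaCl in = 1820×0.796 + 245×0.294 + 1690×0.615 = 2560.1 t/h.
NaCl fraction in n2 = 0.6818.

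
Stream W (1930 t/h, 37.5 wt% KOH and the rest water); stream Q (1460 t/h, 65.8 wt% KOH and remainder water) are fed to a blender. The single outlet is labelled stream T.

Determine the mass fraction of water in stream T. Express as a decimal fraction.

0.503

Total flow out = 1930 + 1460 = 3390 t/h.
water in = 1930×0.625 + 1460×0.342 = 1705.6 t/h.
water mass fraction in T = 1705.6/3390 = 0.503.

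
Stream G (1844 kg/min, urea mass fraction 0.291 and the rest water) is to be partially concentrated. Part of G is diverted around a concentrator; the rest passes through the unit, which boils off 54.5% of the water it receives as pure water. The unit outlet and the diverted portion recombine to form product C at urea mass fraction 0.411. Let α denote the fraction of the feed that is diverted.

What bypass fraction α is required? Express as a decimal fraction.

0.244

All 1844×0.291 = 536.6 kg/min of urea reaches C, so C = 536.6/0.411 = 1305.6 kg/min and vapour = 538.39 kg/min.
The evaporator receives (1−α)·1844 of feed at 0.709 water and removes 0.545 of that water:
0.545×0.709×(1−α)×1844 = 538.39
(1−α) = 538.39/712.53 = 0.7556;  α = 0.2444.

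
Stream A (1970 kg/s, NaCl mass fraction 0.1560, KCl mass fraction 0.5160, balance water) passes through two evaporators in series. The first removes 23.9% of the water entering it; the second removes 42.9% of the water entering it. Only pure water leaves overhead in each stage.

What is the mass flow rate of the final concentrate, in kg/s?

1605 kg/s

water in feed = 1970×0.328 = 646.16 kg/s.
After stage 1: water left = (1−0.239)×646.16 = 491.73; stream total = 1815.6 kg/s.
After stage 2: water left = (1−0.429)×491.73 = 280.78; final concentrate = 1604.6 kg/s.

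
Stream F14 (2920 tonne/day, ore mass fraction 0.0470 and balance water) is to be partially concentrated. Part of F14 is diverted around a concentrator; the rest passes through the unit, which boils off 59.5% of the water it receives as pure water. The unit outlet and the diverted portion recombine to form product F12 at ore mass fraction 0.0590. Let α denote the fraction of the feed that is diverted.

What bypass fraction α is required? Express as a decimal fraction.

0.641

All 2920×0.047 = 137.24 tonne/day of ore reaches F12, so F12 = 137.24/0.059 = 2326.1 tonne/day and vapour = 593.9 tonne/day.
The evaporator receives (1−α)·2920 of feed at 0.953 water and removes 0.595 of that water:
0.595×0.953×(1−α)×2920 = 593.9
(1−α) = 593.9/1655.7 = 0.3587;  α = 0.6413.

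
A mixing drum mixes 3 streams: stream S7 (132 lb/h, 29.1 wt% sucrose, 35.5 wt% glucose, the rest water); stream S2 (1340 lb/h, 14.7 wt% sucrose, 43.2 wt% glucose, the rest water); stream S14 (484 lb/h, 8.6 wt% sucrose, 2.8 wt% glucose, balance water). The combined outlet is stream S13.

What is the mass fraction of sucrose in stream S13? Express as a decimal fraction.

0.142

Total flow out = 132 + 1340 + 484 = 1956 lb/h.
sucrose in = 132×0.291 + 1340×0.147 + 484×0.086 = 277.02 lb/h.
sucrose mass fraction in S13 = 277.02/1956 = 0.142.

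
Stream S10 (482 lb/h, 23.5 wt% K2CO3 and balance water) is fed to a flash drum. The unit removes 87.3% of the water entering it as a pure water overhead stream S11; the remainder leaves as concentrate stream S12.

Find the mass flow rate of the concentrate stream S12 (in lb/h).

160.1 lb/h

water entering = 482×0.765 = 368.73 lb/h; overhead removed = 0.873×368.73 = 321.9 lb/h.
Concentrate = 482 − 321.9 = 160.1 lb/h.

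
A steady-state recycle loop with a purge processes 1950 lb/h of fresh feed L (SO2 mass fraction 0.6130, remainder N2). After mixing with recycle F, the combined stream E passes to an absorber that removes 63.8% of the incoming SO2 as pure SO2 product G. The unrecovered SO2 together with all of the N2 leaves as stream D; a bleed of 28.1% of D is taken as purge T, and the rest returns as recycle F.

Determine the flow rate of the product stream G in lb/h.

1031 lb/h

SO2 in E: m_A = 1950×0.613 + (1−0.281)·(1−0.638)·m_A, so m_A = 1195.3/0.7397 = 1615.9 lb/h.
Product G = 0.638×1615.9 = 1031 lb/h.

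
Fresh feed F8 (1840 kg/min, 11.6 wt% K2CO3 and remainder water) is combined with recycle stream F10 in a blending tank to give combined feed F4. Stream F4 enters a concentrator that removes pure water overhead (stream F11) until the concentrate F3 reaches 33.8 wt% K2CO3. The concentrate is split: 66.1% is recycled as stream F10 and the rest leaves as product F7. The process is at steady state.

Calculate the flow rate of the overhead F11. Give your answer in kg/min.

1209 kg/min

Overall K2CO3 balance (none leaves overhead): K2CO3 in fresh feed = K2CO3 in product, i.e. 1840×0.116 = (1−0.661)·F3·0.338.
F3 = 213.44/(0.338×0.339) = 1862.8 kg/min.
Recycle F10 = 0.661×1862.8 = 1231.3 kg/min.
Combined feed F4 = 1840 + 1231.3 = 3071.3 kg/min.
Overhead F11 = F4 − F3 = 3071.3 − 1862.8 = 1208.5 kg/min.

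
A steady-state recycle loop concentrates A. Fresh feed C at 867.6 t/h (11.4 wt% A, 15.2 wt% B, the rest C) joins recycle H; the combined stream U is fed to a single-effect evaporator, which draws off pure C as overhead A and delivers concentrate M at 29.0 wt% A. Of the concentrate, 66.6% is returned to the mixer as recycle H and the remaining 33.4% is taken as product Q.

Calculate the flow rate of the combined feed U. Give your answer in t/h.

Overall A balance (none leaves overhead): A in fresh feed = A in product, i.e. 867.6×0.114 = (1−0.666)·M·0.290.
M = 98.906/(0.290×0.334) = 1021.1 t/h.
Recycle H = 0.666×1021.1 = 680.07 t/h.
Combined feed U = 867.6 + 680.07 = 1547.7 t/h.

1548 t/h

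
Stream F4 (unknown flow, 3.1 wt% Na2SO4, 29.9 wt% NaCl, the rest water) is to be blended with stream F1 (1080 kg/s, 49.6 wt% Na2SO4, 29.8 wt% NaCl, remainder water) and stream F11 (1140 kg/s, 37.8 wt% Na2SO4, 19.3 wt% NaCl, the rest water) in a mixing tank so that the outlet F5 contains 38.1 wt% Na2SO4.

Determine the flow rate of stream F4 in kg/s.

345.1 kg/s

Let F4 be the unknown flow. Total out = 2220 + F4.
Na2SO4 balance: 966.6 + 0.031·F4 = 0.381·(2220 + F4)
(0.031 − 0.381)·F4 = 0.381×2220 − 966.6 = -120.78
F4 = -120.78 / -0.350 = 345.09 kg/s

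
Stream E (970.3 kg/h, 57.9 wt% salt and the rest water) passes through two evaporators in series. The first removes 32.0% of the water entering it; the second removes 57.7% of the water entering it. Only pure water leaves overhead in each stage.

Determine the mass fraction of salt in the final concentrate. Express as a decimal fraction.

water in feed = 970.3×0.421 = 408.5 kg/h.
After stage 1: water left = (1−0.320)×408.5 = 277.78; stream total = 839.58 kg/h.
After stage 2: water left = (1−0.577)×277.78 = 117.5; final concentrate = 679.3 kg/h.
salt fraction = 561.8/679.3 = 0.8270.

0.8270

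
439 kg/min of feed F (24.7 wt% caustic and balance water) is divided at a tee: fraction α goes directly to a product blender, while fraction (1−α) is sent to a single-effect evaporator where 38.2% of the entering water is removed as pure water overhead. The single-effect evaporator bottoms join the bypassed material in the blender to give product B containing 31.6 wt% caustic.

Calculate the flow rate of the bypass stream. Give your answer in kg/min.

All 439×0.247 = 108.43 kg/min of caustic reaches B, so B = 108.43/0.316 = 343.14 kg/min and vapour = 95.858 kg/min.
The evaporator receives (1−α)·439 of feed at 0.753 water and removes 0.382 of that water:
0.382×0.753×(1−α)×439 = 95.858
(1−α) = 95.858/126.28 = 0.7591;  α = 0.2409.
Bypass flow = 0.2409×439 = 105.75 kg/min.

105.8 kg/min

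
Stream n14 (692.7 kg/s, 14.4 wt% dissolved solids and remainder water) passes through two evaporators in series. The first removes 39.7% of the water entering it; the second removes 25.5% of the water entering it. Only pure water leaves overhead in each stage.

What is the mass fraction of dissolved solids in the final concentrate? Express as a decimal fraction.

0.2724

water in feed = 692.7×0.856 = 592.95 kg/s.
After stage 1: water left = (1−0.397)×592.95 = 357.55; stream total = 457.3 kg/s.
After stage 2: water left = (1−0.255)×357.55 = 266.37; final concentrate = 366.12 kg/s.
dissolved solids fraction = 99.749/366.12 = 0.2724.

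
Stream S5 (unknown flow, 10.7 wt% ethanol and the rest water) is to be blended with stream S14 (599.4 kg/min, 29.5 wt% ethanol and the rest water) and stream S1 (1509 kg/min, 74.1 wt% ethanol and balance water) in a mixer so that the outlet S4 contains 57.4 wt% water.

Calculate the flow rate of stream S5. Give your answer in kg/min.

1244 kg/min

Let S5 be the unknown flow. Total out = 2108.4 + S5.
water balance: 813.41 + 0.893·S5 = 0.574·(2108.4 + S5)
(0.893 − 0.574)·S5 = 0.574×2108.4 − 813.41 = 396.81
S5 = 396.81 / 0.319 = 1243.9 kg/min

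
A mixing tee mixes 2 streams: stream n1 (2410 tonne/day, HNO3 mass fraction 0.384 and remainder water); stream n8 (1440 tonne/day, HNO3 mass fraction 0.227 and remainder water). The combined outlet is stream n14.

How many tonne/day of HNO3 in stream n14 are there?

HNO3 out = HNO3 in = 2410×0.384 + 1440×0.227 = 1252.3 tonne/day.

1252 tonne/day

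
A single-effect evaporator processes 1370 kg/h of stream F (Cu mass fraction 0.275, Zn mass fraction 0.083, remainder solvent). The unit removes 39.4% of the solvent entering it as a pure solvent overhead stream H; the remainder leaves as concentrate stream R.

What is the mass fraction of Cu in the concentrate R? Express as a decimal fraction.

Cu is not removed: 1370×0.275 = 376.75 kg/h of Cu enters R.
solvent entering = 1370×0.642 = 879.54 kg/h; overhead removed = 0.394×879.54 = 346.54 kg/h.
Concentrate = 1370 − 346.54 = 1023.5 kg/h.
Mass fraction = 376.75/1023.5 = 0.368.

0.368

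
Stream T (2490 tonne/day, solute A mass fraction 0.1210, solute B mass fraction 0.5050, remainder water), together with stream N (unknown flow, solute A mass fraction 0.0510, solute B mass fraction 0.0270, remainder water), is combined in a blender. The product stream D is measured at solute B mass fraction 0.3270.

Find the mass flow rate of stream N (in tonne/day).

Let N be the unknown flow. Total out = 2490 + N.
solute B balance: 1257.5 + 0.027·N = 0.327·(2490 + N)
(0.027 − 0.327)·N = 0.327×2490 − 1257.5 = -443.22
N = -443.22 / -0.300 = 1477.4 tonne/day

1477 tonne/day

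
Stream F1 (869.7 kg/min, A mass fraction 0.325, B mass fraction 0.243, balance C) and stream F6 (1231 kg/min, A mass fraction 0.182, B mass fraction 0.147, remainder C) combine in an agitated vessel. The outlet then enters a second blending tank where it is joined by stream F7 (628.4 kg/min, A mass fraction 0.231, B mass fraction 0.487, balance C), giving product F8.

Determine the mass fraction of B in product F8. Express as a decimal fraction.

Overall, product flow = 2729.1 kg/min.
B in = 869.7×0.243 + 1231×0.147 + 628.4×0.487 = 698.32 kg/min.
B fraction in F8 = 0.256.

0.256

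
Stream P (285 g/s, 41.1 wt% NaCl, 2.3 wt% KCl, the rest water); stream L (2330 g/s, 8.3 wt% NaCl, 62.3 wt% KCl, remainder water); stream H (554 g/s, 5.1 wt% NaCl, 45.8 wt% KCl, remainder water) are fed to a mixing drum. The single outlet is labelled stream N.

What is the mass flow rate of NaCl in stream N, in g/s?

NaCl out = NaCl in = 285×0.411 + 2330×0.083 + 554×0.051 = 338.78 g/s.

338.8 g/s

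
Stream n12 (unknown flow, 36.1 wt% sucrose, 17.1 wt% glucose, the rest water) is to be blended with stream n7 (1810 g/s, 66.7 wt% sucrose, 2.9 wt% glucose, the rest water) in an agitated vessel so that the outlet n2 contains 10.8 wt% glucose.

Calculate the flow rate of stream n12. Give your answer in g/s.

2270 g/s

Let n12 be the unknown flow. Total out = 1810 + n12.
glucose balance: 52.49 + 0.171·n12 = 0.108·(1810 + n12)
(0.171 − 0.108)·n12 = 0.108×1810 − 52.49 = 142.99
n12 = 142.99 / 0.063 = 2269.7 g/s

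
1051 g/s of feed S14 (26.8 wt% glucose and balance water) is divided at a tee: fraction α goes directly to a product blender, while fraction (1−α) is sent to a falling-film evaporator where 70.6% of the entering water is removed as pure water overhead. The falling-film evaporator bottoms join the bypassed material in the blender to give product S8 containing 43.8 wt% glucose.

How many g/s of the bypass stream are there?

261.7 g/s

All 1051×0.268 = 281.67 g/s of glucose reaches S8, so S8 = 281.67/0.438 = 643.08 g/s and vapour = 407.92 g/s.
The evaporator receives (1−α)·1051 of feed at 0.732 water and removes 0.706 of that water:
0.706×0.732×(1−α)×1051 = 407.92
(1−α) = 407.92/543.15 = 0.7510;  α = 0.2490.
Bypass flow = 0.2490×1051 = 261.66 g/s.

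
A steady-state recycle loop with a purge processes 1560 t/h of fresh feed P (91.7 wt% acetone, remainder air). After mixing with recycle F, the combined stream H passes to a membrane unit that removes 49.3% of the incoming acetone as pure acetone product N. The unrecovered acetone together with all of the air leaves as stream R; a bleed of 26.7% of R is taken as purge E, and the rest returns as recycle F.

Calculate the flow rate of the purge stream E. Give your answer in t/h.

air enters only via P and leaves only via the purge: 1560×0.083 = 0.267×(air in R), and the membrane unit passes all air, so air in H = air in R = 484.94 t/h.
acetone in H: m_A = 1560×0.917 + (1−0.267)·(1−0.493)·m_A, so m_A = 1430.5/0.6284 = 2276.6 t/h.
R = (1−0.493)×2276.6 + 484.94 = 1639.2 t/h.
Purge E = 0.267×1639.2 = 437.66 t/h.

437.7 t/h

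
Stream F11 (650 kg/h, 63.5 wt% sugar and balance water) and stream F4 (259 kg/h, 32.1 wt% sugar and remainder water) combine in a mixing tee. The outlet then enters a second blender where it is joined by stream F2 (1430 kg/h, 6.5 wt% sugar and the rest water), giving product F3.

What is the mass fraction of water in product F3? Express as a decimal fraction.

Overall, product flow = 2339 kg/h.
water in = 650×0.365 + 259×0.679 + 1430×0.935 = 1750.2 kg/h.
water fraction in F3 = 0.748.

0.748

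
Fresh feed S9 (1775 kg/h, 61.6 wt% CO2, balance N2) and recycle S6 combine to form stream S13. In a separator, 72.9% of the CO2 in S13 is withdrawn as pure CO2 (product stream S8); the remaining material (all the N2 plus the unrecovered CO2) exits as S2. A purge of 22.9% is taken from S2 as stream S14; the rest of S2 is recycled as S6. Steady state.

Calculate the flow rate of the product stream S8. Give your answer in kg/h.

1008 kg/h

CO2 in S13: m_A = 1775×0.616 + (1−0.229)·(1−0.729)·m_A, so m_A = 1093.4/0.7911 = 1382.2 kg/h.
Product S8 = 0.729×1382.2 = 1007.6 kg/h.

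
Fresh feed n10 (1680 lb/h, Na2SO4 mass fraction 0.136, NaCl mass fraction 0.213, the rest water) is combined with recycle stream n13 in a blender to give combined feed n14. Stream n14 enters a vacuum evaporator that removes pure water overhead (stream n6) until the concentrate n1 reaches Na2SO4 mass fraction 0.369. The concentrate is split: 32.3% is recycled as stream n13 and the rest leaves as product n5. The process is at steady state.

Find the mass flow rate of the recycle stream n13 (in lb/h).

295.4 lb/h

Overall Na2SO4 balance (none leaves overhead): Na2SO4 in fresh feed = Na2SO4 in product, i.e. 1680×0.136 = (1−0.323)·n1·0.369.
n1 = 228.48/(0.369×0.677) = 914.6 lb/h.
Recycle n13 = 0.323×914.6 = 295.42 lb/h.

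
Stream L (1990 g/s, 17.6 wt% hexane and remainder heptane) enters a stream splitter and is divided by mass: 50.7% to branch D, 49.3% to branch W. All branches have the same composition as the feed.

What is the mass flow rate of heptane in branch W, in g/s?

Branch W total = 0.493×1990 = 981.07 g/s.
heptane in W = 0.824×981.07 = 808.4 g/s.

808.4 g/s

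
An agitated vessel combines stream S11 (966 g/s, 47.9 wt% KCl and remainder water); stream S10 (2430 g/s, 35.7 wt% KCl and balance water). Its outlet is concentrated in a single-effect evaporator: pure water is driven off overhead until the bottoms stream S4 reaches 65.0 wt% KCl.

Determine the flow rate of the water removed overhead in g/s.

1350 g/s

KCl entering = 966×0.479 + 2430×0.357 = 1330.2 g/s.
All KCl reports to S4, so S4 = 1330.2/0.650 = 2046.5 g/s.
Total feed = 3396 g/s; overhead = 3396 − 2046.5 = 1349.5 g/s.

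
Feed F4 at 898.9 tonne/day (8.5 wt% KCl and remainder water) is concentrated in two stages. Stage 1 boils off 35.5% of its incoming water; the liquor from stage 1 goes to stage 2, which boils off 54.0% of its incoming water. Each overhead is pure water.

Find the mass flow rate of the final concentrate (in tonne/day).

320.4 tonne/day

water in feed = 898.9×0.915 = 822.49 tonne/day.
After stage 1: water left = (1−0.355)×822.49 = 530.51; stream total = 606.91 tonne/day.
After stage 2: water left = (1−0.540)×530.51 = 244.03; final concentrate = 320.44 tonne/day.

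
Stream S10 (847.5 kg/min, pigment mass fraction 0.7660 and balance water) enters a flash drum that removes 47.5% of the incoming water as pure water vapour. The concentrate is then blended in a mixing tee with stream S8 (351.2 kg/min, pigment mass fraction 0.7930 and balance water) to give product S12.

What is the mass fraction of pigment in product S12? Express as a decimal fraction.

0.8399

Vapour removed = 0.475×0.234×847.5 = 94.2 kg/min; concentrate = 753.3 kg/min.
pigment reaching the mixer = 649.19 (from concentrate) + 351.2×0.793 = 927.69 kg/min.
Product flow = 753.3 + 351.2 = 1104.5 kg/min; pigment fraction = 0.8399.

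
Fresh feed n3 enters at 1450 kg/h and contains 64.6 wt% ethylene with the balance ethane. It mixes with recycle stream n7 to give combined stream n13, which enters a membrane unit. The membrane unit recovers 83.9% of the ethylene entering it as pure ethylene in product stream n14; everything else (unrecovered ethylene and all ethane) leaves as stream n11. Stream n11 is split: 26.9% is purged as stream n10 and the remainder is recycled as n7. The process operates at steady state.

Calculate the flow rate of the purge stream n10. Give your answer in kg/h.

559.3 kg/h

ethane enters only via n3 and leaves only via the purge: 1450×0.354 = 0.269×(ethane in n11), and the membrane unit passes all ethane, so ethane in n13 = ethane in n11 = 1908.2 kg/h.
ethylene in n13: m_A = 1450×0.646 + (1−0.269)·(1−0.839)·m_A, so m_A = 936.7/0.8823 = 1061.6 kg/h.
n11 = (1−0.839)×1061.6 + 1908.2 = 2079.1 kg/h.
Purge n10 = 0.269×2079.1 = 559.28 kg/h.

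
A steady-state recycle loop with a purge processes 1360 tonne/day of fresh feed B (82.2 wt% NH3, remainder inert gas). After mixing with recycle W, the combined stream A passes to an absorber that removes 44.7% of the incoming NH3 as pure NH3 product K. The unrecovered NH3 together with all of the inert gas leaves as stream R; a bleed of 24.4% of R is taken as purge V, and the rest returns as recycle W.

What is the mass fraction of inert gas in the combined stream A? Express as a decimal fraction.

0.341

inert gas enters only via B and leaves only via the purge: 1360×0.178 = 0.244×(inert gas in R), and the absorber passes all inert gas, so inert gas in A = inert gas in R = 992.13 tonne/day.
NH3 in A: m_A = 1360×0.822 + (1−0.244)·(1−0.447)·m_A, so m_A = 1117.9/0.5819 = 1921 tonne/day.
A = 1921 + 992.13 = 2913.2 tonne/day.
inert gas fraction in A = 992.13/2913.2 = 0.341.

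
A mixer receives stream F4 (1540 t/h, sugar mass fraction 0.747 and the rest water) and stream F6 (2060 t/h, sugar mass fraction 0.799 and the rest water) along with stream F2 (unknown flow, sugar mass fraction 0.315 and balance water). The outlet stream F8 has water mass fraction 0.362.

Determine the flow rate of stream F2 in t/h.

Let F2 be the unknown flow. Total out = 3600 + F2.
water balance: 803.68 + 0.685·F2 = 0.362·(3600 + F2)
(0.685 − 0.362)·F2 = 0.362×3600 − 803.68 = 499.52
F2 = 499.52 / 0.323 = 1546.5 t/h

1547 t/h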